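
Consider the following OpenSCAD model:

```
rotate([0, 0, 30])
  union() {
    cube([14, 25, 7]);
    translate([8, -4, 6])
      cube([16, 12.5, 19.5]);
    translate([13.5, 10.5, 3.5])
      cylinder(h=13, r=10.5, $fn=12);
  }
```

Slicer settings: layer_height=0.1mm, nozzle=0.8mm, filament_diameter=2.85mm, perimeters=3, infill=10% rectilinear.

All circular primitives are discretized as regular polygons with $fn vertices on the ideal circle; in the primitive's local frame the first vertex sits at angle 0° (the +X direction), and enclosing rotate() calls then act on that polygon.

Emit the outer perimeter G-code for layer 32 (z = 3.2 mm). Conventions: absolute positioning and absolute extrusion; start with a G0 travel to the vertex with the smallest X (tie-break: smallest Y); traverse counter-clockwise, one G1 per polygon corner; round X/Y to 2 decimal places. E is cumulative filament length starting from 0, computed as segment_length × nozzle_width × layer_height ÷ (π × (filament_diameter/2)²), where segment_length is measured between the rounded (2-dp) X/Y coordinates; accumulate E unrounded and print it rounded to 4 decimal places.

G0 X-12.50 Y21.65 Z3.20
G1 X0.00 Y0.00 E0.3135
G1 X12.12 Y7.00 E0.4890
G1 X-0.38 Y28.65 E0.8025
G1 X-12.50 Y21.65 E0.9780

At z = 3.2 mm: the cube is present — its section is the full 14×25 rectangle; the cube at (8, -4) is not intersected at this z (z outside [6, 25.5]); the cylinder at (13.5, 10.5) is absent (z outside [3.5, 16.5]); Merging all regions: only the 14×25 cube is present, so the union is just that shape — 1 connected region; (rotated 30° about Z; rotation is an isometry so areas/perimeters/island counts are preserved). The outline is a single polygon with 4 vertices. Extrusion per mm of travel: 0.8 × 0.1 / (π × 1.425²) = 0.012540. Accumulating E over each segment gives final E = 0.9780.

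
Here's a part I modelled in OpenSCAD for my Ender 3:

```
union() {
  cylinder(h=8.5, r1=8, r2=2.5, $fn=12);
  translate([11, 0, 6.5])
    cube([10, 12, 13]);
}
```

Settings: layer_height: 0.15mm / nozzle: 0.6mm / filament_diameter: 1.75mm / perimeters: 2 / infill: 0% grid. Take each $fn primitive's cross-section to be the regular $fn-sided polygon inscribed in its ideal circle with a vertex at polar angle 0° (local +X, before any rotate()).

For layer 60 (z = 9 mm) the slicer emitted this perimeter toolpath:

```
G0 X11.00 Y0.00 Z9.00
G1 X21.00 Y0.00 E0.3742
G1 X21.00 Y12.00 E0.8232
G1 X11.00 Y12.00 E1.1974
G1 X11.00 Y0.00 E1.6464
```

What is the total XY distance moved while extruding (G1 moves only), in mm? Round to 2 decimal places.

Sum the Euclidean lengths of each G1 segment: total = 44.00 mm.

44.00 mm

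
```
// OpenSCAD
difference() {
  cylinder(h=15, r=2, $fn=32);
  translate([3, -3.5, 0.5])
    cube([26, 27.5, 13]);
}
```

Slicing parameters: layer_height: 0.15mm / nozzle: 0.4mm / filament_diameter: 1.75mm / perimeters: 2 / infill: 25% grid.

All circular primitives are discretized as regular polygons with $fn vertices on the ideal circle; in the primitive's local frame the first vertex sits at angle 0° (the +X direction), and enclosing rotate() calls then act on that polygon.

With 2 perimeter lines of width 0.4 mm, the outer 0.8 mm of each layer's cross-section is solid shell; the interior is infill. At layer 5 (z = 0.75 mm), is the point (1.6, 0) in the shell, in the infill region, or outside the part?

shell

At z = 0.75 mm: the r=2 cylinder gives a regular 32-gon of circumradius 2 (constant along its height); the 26×27.5 cube at (3, -3.5) contributes its full rectangle; Subtracting the remaining from the first: starting from the r=2 cylinder, the 26×27.5 cube at (3, -3.5) misses the remaining region (no effect) — 1 connected region. Overall, the cross-section is a single solid region. The nearest boundary edge runs (1.96, 0.39)→(2.00, 0.00); distance from the point to it = 0.40 mm. The point is inside the cross-section, 0.40 mm from the nearest boundary — within the 0.8 mm shell band (2 × 0.4).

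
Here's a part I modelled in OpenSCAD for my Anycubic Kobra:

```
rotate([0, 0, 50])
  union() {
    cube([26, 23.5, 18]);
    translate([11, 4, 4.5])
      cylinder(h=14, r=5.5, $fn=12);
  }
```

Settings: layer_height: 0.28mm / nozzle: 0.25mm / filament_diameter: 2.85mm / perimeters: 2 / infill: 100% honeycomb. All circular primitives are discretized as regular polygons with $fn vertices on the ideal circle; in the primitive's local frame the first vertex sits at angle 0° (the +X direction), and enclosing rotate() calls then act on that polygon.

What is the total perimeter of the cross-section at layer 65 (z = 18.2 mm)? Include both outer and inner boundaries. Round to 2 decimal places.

34.16 mm

At z = 18.2 mm: the cube does not reach this height (z outside [0, 18]); the cylinder at (11, 4): section is a regular 12-gon, circumradius r=5.5 (perimeter = 2·12·5.500·sin(180°/12) = 34.16 mm); Combining (union): only the r=5.5 cylinder at (11, 4) is present, so the union is just that shape — boundary = 34.16 mm; (rotated 50° about Z; rotation is an isometry so areas/perimeters/island counts are preserved). Overall, the cross-section is a single solid region. Total boundary length (outer) = 34.16 mm.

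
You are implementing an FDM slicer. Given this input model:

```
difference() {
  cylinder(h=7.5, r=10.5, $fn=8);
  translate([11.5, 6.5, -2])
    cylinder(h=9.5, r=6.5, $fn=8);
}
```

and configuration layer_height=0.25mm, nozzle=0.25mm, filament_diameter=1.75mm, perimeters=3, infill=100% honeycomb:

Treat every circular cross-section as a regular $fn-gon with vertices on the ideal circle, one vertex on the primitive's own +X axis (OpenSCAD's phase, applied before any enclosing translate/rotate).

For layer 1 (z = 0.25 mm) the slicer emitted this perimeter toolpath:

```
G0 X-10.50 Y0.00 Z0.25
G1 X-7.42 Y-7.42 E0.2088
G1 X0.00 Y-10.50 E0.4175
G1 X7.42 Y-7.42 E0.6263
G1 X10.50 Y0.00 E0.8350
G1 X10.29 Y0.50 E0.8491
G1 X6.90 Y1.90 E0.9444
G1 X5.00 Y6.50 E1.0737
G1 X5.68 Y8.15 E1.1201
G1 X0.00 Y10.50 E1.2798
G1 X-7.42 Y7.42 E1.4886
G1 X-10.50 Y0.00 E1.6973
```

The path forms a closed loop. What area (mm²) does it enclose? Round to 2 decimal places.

Apply the shoelace formula to the sequence of (X, Y) vertices; enclosed area = 293.82 mm².

293.82 mm²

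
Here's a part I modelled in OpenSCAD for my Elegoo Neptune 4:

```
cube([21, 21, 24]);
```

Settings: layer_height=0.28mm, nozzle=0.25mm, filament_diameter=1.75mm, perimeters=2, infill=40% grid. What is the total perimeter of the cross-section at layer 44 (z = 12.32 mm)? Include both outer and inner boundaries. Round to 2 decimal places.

At z = 12.32 mm: the cube is present — its section is the full 21×21 rectangle (perimeter 84.00 mm). Overall, the cross-section is a single solid region. Total boundary length (outer) = 84.00 mm.

84.00 mm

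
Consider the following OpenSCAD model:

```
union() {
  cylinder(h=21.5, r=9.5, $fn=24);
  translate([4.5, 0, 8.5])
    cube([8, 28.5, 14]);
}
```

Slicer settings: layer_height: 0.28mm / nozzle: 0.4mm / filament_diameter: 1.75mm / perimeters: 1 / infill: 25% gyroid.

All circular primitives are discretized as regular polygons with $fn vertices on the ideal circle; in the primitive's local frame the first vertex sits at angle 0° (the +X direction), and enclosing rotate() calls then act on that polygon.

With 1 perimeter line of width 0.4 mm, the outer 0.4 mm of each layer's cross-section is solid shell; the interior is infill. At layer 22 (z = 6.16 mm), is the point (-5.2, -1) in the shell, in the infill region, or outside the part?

infill

At z = 6.16 mm: the cylinder: section is a regular 24-gon, circumradius r=9.5; the cube at (4.5, 0) does not reach this height (z outside [8.5, 22.5]); Combining (union): only the r=9.5 cylinder is present, so the union is just that shape — 1 connected region. Overall, the cross-section is a single solid region. The nearest boundary edge runs (-9.50, 0.00)→(-9.18, -2.46); distance from the point to it = 4.13 mm. The point is inside the cross-section and 4.13 mm from the nearest boundary — more than the 0.4 mm shell width (1 × 0.4), so it's in the infill interior.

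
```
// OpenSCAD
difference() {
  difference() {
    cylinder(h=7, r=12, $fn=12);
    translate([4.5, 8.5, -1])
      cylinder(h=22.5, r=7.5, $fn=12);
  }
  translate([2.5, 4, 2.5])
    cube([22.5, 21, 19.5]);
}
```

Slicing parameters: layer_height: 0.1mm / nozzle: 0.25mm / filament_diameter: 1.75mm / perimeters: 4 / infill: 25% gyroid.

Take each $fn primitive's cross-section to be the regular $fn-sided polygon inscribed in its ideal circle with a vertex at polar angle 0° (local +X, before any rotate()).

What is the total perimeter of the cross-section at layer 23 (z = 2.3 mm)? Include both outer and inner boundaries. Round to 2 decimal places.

At z = 2.3 mm: the r=12 cylinder contributes a regular 12-gon of circumradius 12 (perimeter = 2·12·12.000·sin(180°/12) = 74.54 mm); the cylinder at (4.5, 8.5): section is a regular 12-gon, circumradius r=7.5 (perimeter = 2·12·7.500·sin(180°/12) = 46.59 mm); After the difference (first − rest): starting from the r=12 cylinder, the r=7.5 cylinder at (4.5, 8.5) partially overlaps it — only the 103.50 mm² overlap (of its 168.75 mm²) is removed, clipping the outline — boundary = 80.42 mm; the cube at (2.5, 4) is not intersected at this z (z outside [2.5, 22]); After the difference (first − rest): none of the subtracted shapes is present at this height, so the result so far is unchanged — boundary = 80.42 mm. Overall, the cross-section is a single solid region. Total boundary length (outer) = 80.42 mm.

80.42 mm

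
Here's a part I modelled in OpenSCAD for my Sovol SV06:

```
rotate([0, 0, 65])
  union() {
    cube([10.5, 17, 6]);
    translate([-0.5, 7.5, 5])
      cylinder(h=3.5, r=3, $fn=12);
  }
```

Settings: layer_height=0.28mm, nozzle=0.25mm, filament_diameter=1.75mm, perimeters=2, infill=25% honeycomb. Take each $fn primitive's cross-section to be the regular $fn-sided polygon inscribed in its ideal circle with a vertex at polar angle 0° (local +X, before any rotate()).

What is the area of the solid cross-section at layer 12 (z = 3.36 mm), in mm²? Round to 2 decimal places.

At z = 3.36 mm: the cube (footprint 10.5×17) is included at this height (area 178.50 mm²); the cylinder at (-0.5, 7.5) does not reach this height (z outside [5, 8.5]); Combining (union): only the 10.5×17 cube is present, so the union is just that shape — area = 178.50 mm²; (whole slice rotated 65° about Z — lengths, areas and connectivity unchanged). Overall, the cross-section is a single solid region. Net area = 178.50 mm².

178.50 mm²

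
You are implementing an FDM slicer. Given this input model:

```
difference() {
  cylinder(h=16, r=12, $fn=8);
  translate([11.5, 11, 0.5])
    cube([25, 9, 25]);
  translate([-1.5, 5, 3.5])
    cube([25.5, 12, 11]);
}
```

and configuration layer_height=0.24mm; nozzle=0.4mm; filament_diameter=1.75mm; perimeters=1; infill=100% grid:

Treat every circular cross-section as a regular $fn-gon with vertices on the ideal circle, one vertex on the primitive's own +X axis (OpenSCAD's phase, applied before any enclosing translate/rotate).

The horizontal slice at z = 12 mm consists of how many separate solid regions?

At z = 12 mm: the r=12 cylinder contributes a regular 8-gon of circumradius 12; the cube at (11.5, 11) is present — its section is the full 25×9 rectangle; the cube at (-1.5, 5) (footprint 25.5×12) is included at this height; Subtracting the remaining from the first: starting from the r=12 cylinder, the 25×9 cube at (11.5, 11) misses the remaining region (no effect); the 25.5×12 cube at (-1.5, 5) partially overlaps it — only the 57.04 mm² overlap (of its 306.00 mm²) is removed, clipping the outline — 1 connected region. The result has 1 disconnected region.

1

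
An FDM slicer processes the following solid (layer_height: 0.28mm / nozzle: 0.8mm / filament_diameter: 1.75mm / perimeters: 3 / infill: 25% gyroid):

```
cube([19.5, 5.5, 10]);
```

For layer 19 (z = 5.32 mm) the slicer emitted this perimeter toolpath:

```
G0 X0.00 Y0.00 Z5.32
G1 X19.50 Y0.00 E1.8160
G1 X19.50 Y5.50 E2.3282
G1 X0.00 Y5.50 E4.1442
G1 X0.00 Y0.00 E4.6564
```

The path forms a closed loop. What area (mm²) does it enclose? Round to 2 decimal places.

107.25 mm²

Apply the shoelace formula to the sequence of (X, Y) vertices; enclosed area = 107.25 mm².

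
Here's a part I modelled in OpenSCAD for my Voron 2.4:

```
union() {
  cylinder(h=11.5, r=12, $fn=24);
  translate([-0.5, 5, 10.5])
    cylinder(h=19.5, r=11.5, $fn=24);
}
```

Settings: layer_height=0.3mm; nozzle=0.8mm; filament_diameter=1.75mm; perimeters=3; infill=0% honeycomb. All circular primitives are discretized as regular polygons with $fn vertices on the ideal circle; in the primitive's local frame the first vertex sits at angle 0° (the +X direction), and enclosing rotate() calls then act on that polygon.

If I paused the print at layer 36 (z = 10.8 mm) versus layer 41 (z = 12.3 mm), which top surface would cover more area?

Layer 36 (z = 10.8): the cylinder: section is a regular 24-gon, circumradius r=12 (area = (24/2)·12.000²·sin(360°/24) = 447.24 mm²); the r=11.5 cylinder at (-0.5, 5) gives a regular 24-gon of circumradius 11.5 (constant along its height) (area = (24/2)·11.500²·sin(360°/24) = 410.75 mm²); Taking the union: the regions partially overlap — summed areas 857.99 mm² minus the doubly-counted overlap 311.93 mm² gives 546.05 mm² — area = 546.05 mm². So its area = 546.05 mm². Layer 41 (z = 12.3): the cylinder is absent (z outside [0, 11.5]); the r=11.5 cylinder at (-0.5, 5) gives a regular 24-gon of circumradius 11.5 (constant along its height) (area = (24/2)·11.500²·sin(360°/24) = 410.75 mm²); Merging all regions: only the r=11.5 cylinder at (-0.5, 5) is present, so the union is just that shape — area = 410.75 mm². So its area = 410.75 mm². Layer 36 is larger (546.05 vs 410.75 mm²).

layer 36 (z = 10.8 mm)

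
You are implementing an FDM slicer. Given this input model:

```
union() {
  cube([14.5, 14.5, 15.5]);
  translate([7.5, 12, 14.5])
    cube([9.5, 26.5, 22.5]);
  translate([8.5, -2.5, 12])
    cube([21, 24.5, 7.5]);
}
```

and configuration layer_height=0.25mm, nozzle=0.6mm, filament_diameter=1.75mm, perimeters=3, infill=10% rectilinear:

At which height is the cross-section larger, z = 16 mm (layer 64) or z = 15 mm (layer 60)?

layer 60 (z = 15 mm)

Layer 64 (z = 16): the cube is not intersected at this z (z outside [0, 15.5]); the cube at (7.5, 12) is present — its section is the full 9.5×26.5 rectangle (area 251.75 mm²); the 21×24.5 cube at (8.5, -2.5) contributes its full rectangle (area 514.50 mm²); Combining (union): the regions partially overlap — summed areas 766.25 mm² minus the doubly-counted overlap 85.00 mm² gives 681.25 mm² — area = 681.25 mm². So its area = 681.25 mm². Layer 60 (z = 15): the cube (footprint 14.5×14.5) is included at this height (area 210.25 mm²); the cube at (7.5, 12) (footprint 9.5×26.5) is included at this height (area 251.75 mm²); the cube at (8.5, -2.5) is present — its section is the full 21×24.5 rectangle (area 514.50 mm²); Taking the union: the regions partially overlap — summed areas 976.50 mm² minus the doubly-counted overlap 174.50 mm² gives 802.00 mm² — area = 802.00 mm². So its area = 802.00 mm². Layer 60 is larger (802.00 vs 681.25 mm²).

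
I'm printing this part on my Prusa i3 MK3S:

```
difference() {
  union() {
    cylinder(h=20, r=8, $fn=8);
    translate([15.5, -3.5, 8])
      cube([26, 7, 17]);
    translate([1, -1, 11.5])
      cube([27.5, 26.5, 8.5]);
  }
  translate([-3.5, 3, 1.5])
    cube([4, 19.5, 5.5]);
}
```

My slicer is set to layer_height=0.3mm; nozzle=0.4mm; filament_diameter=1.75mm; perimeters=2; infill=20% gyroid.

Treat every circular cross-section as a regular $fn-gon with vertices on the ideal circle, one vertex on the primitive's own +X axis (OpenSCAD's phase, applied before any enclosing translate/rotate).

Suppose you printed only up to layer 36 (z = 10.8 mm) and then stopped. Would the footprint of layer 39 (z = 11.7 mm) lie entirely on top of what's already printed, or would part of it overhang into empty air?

Compare the two slices. At z = 10.8: the cylinder: section is a regular 8-gon, circumradius r=8 (area = (8/2)·8.000²·sin(360°/8) = 181.02 mm²); the cube at (15.5, -3.5) (footprint 26×7) is included at this height (area 182.00 mm²); the cube at (1, -1) does not reach this height (z outside [11.5, 20]); Merging all regions: the 2 present regions are separate (no shared area or edge), so areas and boundary lengths simply add and each stays a separate island — area = 363.02 mm²; the cube at (-3.5, 3) is not intersected at this z (z outside [1.5, 7]); Taking the first minus the rest: none of the subtracted shapes is present at this height, so that combined region is unchanged — area = 363.02 mm². At z = 11.7: the cylinder: section is a regular 8-gon, circumradius r=8 (area = (8/2)·8.000²·sin(360°/8) = 181.02 mm²); the cube at (15.5, -3.5) (footprint 26×7) is included at this height (area 182.00 mm²); the cube at (1, -1) (footprint 27.5×26.5) is included at this height (area 728.75 mm²); Taking the union: the regions partially overlap — summed areas 1091.77 mm² minus the doubly-counted overlap 102.75 mm² gives 989.01 mm² — area = 989.01 mm²; the cube at (-3.5, 3) is not intersected at this z (z outside [1.5, 7]); Taking the first minus the rest: none of the subtracted shapes is present at this height, so that combined region is unchanged — area = 989.01 mm². Checking containment: at z = 11.7 the cross-section extends beyond the z = 10.8 cross-section by about 626.00 mm².

part overhangs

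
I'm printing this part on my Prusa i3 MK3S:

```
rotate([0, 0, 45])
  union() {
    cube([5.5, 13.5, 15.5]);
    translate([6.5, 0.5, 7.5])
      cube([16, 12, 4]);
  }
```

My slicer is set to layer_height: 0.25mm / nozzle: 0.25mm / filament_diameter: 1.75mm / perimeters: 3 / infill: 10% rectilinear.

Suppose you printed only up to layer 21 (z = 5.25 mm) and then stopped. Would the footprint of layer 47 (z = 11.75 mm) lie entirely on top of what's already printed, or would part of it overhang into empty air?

entirely on top

Compare the two slices. At z = 5.25: the 5.5×13.5 cube contributes its full rectangle (area 74.25 mm²); the cube at (6.5, 0.5) does not reach this height (z outside [7.5, 11.5]); Taking the union: only the 5.5×13.5 cube is present, so the union is just that shape — area = 74.25 mm²; (rotated 45° about Z; rotation is an isometry so areas/perimeters/island counts are preserved). At z = 11.75: the cube is present — its section is the full 5.5×13.5 rectangle (area 74.25 mm²); the cube at (6.5, 0.5) is not intersected at this z (z outside [7.5, 11.5]); Merging all regions: only the 5.5×13.5 cube is present, so the union is just that shape — area = 74.25 mm²; (rotated 45° about Z; rotation is an isometry so areas/perimeters/island counts are preserved). Checking containment: the cross-section at z = 11.75 is a subset of the cross-section at z = 5.25.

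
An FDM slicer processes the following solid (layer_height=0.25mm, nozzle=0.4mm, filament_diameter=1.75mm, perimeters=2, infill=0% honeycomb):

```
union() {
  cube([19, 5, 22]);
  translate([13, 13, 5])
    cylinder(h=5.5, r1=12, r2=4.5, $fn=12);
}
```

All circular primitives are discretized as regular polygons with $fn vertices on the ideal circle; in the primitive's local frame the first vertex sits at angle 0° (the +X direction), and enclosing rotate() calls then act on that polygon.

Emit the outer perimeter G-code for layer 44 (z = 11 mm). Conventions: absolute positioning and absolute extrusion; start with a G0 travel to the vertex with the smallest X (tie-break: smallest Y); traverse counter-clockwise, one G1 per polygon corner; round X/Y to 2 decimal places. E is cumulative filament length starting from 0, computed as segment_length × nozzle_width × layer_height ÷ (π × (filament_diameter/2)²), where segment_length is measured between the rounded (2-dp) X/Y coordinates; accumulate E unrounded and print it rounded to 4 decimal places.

At z = 11 mm: the cube is present — its section is the full 19×5 rectangle; the cone at (13, 13) does not reach this height (z outside [5, 10.5]); Taking the union: only the 19×5 cube is present, so the union is just that shape — 1 connected region. The outline is a single polygon with 4 vertices. Extrusion per mm of travel: 0.4 × 0.25 / (π × 0.875²) = 0.041575. Accumulating E over each segment gives final E = 1.9956.

G0 X0.00 Y0.00 Z11.00
G1 X19.00 Y0.00 E0.7899
G1 X19.00 Y5.00 E0.9978
G1 X0.00 Y5.00 E1.7877
G1 X0.00 Y0.00 E1.9956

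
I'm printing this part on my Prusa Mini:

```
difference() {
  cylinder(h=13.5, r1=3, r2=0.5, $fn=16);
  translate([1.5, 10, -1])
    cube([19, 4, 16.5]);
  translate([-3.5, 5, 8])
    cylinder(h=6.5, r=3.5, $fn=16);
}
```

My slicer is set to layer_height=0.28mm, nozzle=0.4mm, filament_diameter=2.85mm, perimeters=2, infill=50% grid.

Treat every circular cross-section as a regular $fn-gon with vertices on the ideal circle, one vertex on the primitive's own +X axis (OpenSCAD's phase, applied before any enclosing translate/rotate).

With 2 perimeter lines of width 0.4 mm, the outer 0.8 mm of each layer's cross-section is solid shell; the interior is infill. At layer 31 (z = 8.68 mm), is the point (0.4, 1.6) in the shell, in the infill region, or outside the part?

outside

At z = 8.68 mm: the cone contributes a regular 16-gon of circumradius 1.393 (interpolated between r1=3 and r2=0.5 at t=0.643); the 19×4 cube at (1.5, 10) contributes its full rectangle; the r=3.5 cylinder at (-3.5, 5) contributes a regular 16-gon of circumradius 3.5; Taking the first minus the rest: starting from the cone, the 19×4 cube at (1.5, 10) misses the remaining region (no effect); the r=3.5 cylinder at (-3.5, 5) misses the remaining region (no effect) — 1 connected region. Overall, the cross-section is a single solid region. The nearest boundary edge runs (0.00, 1.39)→(0.53, 1.29); distance from the point to it = 0.28 mm. The point is not inside any of the regions above, so it lies outside the cross-section (0.28 mm from the nearest boundary).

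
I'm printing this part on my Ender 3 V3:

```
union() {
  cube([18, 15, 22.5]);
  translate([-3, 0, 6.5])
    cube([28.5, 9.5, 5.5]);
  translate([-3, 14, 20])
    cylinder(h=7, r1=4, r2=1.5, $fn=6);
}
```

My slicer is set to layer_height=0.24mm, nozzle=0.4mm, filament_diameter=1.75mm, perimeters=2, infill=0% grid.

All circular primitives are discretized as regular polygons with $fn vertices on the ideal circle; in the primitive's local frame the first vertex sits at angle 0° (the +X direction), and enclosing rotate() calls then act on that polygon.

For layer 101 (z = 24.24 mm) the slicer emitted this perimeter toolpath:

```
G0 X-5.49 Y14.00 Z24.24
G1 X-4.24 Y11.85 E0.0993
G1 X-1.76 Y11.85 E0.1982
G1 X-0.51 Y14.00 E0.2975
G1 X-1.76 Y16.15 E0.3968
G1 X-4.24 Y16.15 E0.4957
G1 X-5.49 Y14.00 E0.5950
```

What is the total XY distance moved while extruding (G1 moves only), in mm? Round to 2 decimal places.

Sum the Euclidean lengths of each G1 segment: total = 14.91 mm.

14.91 mm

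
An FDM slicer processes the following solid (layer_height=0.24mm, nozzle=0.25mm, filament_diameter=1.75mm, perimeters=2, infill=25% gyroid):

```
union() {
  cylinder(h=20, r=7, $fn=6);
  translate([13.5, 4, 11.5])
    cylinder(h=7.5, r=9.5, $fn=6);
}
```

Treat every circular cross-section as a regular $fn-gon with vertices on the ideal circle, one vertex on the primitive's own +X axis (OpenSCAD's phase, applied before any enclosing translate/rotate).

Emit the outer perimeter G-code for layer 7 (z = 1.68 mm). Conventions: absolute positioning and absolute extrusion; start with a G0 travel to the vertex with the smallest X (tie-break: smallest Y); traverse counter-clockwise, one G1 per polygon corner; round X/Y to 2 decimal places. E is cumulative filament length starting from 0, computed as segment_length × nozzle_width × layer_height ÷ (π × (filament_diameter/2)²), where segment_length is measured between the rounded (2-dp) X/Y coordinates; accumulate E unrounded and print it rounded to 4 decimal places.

G0 X-7.00 Y0.00 Z1.68
G1 X-3.50 Y-6.06 E0.1746
G1 X3.50 Y-6.06 E0.3492
G1 X7.00 Y0.00 E0.5238
G1 X3.50 Y6.06 E0.6983
G1 X-3.50 Y6.06 E0.8729
G1 X-7.00 Y0.00 E1.0475

At z = 1.68 mm: the r=7 cylinder gives a regular 6-gon of circumradius 7 (constant along its height); the cylinder at (13.5, 4) is not intersected at this z (z outside [11.5, 19]); Taking the union: only the r=7 cylinder is present, so the union is just that shape — 1 connected region. The outline is a single polygon with 6 vertices. Extrusion per mm of travel: 0.25 × 0.24 / (π × 0.875²) = 0.024945. Accumulating E over each segment gives final E = 1.0475.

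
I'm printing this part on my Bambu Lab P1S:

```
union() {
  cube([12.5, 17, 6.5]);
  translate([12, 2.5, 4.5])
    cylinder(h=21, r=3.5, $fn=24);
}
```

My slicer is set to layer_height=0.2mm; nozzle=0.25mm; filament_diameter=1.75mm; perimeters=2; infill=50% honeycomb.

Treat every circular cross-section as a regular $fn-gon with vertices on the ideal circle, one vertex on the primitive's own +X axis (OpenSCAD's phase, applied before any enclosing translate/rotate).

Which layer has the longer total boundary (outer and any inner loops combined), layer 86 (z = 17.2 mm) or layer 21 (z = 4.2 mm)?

layer 21 (z = 4.2 mm)

Layer 86 (z = 17.2): the cube does not reach this height (z outside [0, 6.5]); the cylinder at (12, 2.5): section is a regular 24-gon, circumradius r=3.5 (perimeter = 2·24·3.500·sin(180°/24) = 21.93 mm); Combining (union): only the r=3.5 cylinder at (12, 2.5) is present, so the union is just that shape — boundary = 21.93 mm. So its perimeter = 21.93 mm. Layer 21 (z = 4.2): the cube is present — its section is the full 12.5×17 rectangle (perimeter 59.00 mm); the cylinder at (12, 2.5) is absent (z outside [4.5, 25.5]); Merging all regions: only the 12.5×17 cube is present, so the union is just that shape — boundary = 59.00 mm. So its perimeter = 59.00 mm. Layer 21 is larger (59.00 vs 21.93 mm).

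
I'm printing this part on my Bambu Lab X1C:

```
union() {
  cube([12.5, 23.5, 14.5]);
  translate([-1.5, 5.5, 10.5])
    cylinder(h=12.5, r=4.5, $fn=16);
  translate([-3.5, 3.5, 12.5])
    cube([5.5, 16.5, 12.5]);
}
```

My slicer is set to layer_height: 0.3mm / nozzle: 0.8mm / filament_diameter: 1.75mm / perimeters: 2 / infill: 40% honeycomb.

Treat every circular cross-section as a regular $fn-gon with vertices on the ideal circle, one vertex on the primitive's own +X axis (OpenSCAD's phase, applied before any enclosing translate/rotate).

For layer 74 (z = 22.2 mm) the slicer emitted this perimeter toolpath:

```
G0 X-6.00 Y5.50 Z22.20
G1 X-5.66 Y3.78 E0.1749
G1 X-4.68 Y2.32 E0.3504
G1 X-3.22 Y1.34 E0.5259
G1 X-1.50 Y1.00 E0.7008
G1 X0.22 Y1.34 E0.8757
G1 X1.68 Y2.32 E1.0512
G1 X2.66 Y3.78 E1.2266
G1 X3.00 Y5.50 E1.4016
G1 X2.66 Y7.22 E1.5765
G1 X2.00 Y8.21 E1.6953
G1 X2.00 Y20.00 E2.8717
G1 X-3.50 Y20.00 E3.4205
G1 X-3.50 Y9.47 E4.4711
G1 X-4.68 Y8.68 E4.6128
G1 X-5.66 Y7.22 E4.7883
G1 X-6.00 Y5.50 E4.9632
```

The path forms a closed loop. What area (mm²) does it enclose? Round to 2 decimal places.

Apply the shoelace formula to the sequence of (X, Y) vertices; enclosed area = 119.41 mm².

119.41 mm²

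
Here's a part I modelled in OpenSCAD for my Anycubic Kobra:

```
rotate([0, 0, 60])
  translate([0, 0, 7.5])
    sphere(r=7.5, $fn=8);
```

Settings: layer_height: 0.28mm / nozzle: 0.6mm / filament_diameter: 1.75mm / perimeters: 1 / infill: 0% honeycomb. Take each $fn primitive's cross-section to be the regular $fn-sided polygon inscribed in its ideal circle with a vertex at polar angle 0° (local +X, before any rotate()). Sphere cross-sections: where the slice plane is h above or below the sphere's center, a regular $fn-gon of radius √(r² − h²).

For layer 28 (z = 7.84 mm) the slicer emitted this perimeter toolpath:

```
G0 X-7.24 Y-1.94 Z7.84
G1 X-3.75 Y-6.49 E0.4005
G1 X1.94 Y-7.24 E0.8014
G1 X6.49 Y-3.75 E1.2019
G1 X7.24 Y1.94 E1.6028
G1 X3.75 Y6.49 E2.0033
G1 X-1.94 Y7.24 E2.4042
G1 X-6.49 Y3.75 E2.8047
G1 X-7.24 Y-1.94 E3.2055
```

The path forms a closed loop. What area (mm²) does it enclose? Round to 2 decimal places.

Apply the shoelace formula to the sequence of (X, Y) vertices; enclosed area = 158.91 mm².

158.91 mm²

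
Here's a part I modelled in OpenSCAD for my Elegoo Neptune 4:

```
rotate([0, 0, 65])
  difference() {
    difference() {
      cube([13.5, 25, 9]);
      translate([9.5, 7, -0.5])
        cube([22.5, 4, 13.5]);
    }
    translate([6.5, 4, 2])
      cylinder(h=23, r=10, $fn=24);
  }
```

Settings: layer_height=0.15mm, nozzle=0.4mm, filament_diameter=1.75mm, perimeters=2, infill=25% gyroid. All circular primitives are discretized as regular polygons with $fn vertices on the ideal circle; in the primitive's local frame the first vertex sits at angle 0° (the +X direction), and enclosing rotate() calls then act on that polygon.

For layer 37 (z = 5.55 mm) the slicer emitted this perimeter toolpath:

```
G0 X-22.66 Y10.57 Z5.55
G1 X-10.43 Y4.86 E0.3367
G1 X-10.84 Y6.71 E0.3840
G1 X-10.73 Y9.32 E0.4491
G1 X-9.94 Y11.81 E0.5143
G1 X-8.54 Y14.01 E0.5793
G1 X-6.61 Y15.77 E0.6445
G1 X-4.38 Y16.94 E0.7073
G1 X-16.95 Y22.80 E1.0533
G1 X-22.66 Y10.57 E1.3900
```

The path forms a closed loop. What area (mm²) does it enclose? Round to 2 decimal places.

160.54 mm²

Apply the shoelace formula to the sequence of (X, Y) vertices; enclosed area = 160.54 mm².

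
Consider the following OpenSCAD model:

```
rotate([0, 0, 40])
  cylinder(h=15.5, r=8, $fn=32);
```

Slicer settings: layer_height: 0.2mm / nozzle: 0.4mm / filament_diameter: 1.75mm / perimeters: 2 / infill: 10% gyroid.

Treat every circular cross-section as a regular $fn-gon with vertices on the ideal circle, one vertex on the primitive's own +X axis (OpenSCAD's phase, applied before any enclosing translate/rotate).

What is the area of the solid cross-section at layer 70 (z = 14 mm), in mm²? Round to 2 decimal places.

199.77 mm²

At z = 14 mm: the cylinder: section is a regular 32-gon, circumradius r=8 (area = (32/2)·8.000²·sin(360°/32) = 199.77 mm²); (rotated 40° about Z; rotation is an isometry so areas/perimeters/island counts are preserved). Overall, the cross-section is a single solid region. Net area = 199.77 mm².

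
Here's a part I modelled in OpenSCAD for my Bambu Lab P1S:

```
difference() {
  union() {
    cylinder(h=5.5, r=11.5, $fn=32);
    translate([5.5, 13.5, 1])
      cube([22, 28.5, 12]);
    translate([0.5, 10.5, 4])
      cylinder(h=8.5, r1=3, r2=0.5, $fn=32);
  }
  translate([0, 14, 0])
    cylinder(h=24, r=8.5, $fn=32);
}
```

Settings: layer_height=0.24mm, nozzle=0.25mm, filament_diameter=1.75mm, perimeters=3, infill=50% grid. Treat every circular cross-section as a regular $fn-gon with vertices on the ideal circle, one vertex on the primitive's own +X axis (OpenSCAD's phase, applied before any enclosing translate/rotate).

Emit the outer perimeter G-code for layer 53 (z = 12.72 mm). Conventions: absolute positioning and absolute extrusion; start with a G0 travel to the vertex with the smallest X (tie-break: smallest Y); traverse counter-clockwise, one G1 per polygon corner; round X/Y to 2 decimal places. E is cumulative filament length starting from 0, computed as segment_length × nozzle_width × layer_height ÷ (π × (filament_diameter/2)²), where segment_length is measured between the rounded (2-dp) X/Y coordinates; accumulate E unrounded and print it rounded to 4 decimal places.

G0 X5.50 Y20.43 Z12.72
G1 X6.01 Y20.01 E0.0165
G1 X7.07 Y18.72 E0.0581
G1 X7.85 Y17.25 E0.0996
G1 X8.34 Y15.66 E0.1411
G1 X8.50 Y14.00 E0.1827
G1 X8.45 Y13.50 E0.1953
G1 X27.50 Y13.50 E0.6705
G1 X27.50 Y42.00 E1.3814
G1 X5.50 Y42.00 E1.9302
G1 X5.50 Y20.43 E2.4683

At z = 12.72 mm: the cylinder does not reach this height (z outside [0, 5.5]); the cube at (5.5, 13.5) (footprint 22×28.5) is included at this height; the cone at (0.5, 10.5) is absent (z outside [4, 12.5]); Taking the union: only the 22×28.5 cube at (5.5, 13.5) is present, so the union is just that shape — 1 connected region; the r=8.5 cylinder at (0, 14) contributes a regular 32-gon of circumradius 8.5; Taking the first minus the rest: starting from the result so far, the r=8.5 cylinder at (0, 14) partially overlaps it — only the 14.79 mm² overlap (of its 225.52 mm²) is removed, clipping the outline — 1 connected region. The outline is a single polygon with 10 vertices. Extrusion per mm of travel: 0.25 × 0.24 / (π × 0.875²) = 0.024945. Accumulating E over each segment gives final E = 2.4683.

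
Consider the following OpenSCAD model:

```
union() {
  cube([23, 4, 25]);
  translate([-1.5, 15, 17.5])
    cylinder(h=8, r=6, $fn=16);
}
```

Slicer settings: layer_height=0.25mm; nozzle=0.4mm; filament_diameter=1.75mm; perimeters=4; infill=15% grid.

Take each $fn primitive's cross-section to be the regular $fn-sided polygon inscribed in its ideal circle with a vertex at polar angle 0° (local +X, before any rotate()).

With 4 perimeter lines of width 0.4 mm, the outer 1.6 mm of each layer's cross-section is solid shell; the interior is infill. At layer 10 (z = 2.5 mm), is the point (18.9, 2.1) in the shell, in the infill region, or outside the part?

At z = 2.5 mm: the cube (footprint 23×4) is included at this height; the cylinder at (-1.5, 15) does not reach this height (z outside [17.5, 25.5]); Combining (union): only the 23×4 cube is present, so the union is just that shape — 1 connected region. Overall, the cross-section is a single solid region. The nearest boundary edge runs (23.00, 4.00)→(0.00, 4.00); distance from the point to it = 1.90 mm. The point is inside the cross-section and 1.90 mm from the nearest boundary — more than the 1.6 mm shell width (4 × 0.4), so it's in the infill interior.

infill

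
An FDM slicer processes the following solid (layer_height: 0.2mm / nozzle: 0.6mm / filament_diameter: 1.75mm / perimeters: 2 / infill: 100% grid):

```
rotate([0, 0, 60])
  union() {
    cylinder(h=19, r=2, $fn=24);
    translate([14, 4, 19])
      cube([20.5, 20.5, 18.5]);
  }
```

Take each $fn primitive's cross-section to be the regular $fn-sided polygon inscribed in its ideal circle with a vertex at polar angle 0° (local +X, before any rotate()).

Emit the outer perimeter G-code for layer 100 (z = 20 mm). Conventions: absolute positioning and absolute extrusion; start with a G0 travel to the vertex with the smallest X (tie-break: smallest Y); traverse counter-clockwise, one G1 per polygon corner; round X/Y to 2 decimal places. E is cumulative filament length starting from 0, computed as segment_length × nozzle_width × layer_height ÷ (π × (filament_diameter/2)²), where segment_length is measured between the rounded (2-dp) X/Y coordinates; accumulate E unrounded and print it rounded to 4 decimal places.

G0 X-14.22 Y24.37 Z20.00
G1 X3.54 Y14.12 E1.0230
G1 X13.79 Y31.88 E2.0461
G1 X-3.97 Y42.13 E3.0691
G1 X-14.22 Y24.37 E4.0921

At z = 20 mm: the cylinder does not reach this height (z outside [0, 19]); the cube at (14, 4) (footprint 20.5×20.5) is included at this height; Combining (union): only the 20.5×20.5 cube at (14, 4) is present, so the union is just that shape — 1 connected region; (rotated 60° about Z; rotation is an isometry so areas/perimeters/island counts are preserved). The outline is a single polygon with 4 vertices. Extrusion per mm of travel: 0.6 × 0.2 / (π × 0.875²) = 0.049890. Accumulating E over each segment gives final E = 4.0921.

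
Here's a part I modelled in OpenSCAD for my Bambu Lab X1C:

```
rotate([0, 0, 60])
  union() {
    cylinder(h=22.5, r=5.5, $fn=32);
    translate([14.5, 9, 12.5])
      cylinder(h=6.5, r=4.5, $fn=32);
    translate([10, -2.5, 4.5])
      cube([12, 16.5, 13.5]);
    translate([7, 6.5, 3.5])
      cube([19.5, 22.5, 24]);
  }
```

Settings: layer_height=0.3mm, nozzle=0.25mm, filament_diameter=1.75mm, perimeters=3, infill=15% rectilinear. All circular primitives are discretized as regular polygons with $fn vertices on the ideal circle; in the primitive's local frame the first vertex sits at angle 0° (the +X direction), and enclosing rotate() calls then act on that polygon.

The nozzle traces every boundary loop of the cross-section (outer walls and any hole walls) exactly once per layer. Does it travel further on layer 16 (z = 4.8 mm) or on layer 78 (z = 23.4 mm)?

layer 16 (z = 4.8 mm)

Layer 16 (z = 4.8): the r=5.5 cylinder gives a regular 32-gon of circumradius 5.5 (constant along its height) (perimeter = 2·32·5.500·sin(180°/32) = 34.50 mm); the cylinder at (14.5, 9) does not reach this height (z outside [12.5, 19]); the cube at (10, -2.5) (footprint 12×16.5) is included at this height (perimeter 57.00 mm); the 19.5×22.5 cube at (7, 6.5) contributes its full rectangle (perimeter 84.00 mm); Merging all regions: the regions partially overlap (shared area 90.00 mm²), so the edge portions inside another operand are dropped and the merged outline is re-measured after clipping — boundary = 136.50 mm; (whole slice rotated 60° about Z — lengths, areas and connectivity unchanged). So its perimeter = 136.50 mm. Layer 78 (z = 23.4): the cylinder is absent (z outside [0, 22.5]); the cylinder at (14.5, 9) is absent (z outside [12.5, 19]); the cube at (10, -2.5) does not reach this height (z outside [4.5, 18]); the cube at (7, 6.5) is present — its section is the full 19.5×22.5 rectangle (perimeter 84.00 mm); Taking the union: only the 19.5×22.5 cube at (7, 6.5) is present, so the union is just that shape — boundary = 84.00 mm; (whole slice rotated 60° about Z — lengths, areas and connectivity unchanged). So its perimeter = 84.00 mm. Layer 16 is larger (136.50 vs 84.00 mm).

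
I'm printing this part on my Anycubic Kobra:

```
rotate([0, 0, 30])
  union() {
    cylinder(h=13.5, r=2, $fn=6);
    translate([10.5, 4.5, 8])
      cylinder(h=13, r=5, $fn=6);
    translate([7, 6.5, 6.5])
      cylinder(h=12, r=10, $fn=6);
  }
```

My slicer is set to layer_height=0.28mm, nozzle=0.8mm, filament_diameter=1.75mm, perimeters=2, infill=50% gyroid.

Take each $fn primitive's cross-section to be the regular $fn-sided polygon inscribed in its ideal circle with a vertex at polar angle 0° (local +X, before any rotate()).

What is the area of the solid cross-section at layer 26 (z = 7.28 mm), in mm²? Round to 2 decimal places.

267.37 mm²

At z = 7.28 mm: the r=2 cylinder gives a regular 6-gon of circumradius 2 (constant along its height) (area = (6/2)·2.000²·sin(360°/6) = 10.39 mm²); the cylinder at (10.5, 4.5) does not reach this height (z outside [8, 21]); the cylinder at (7, 6.5): section is a regular 6-gon, circumradius r=10 (area = (6/2)·10.000²·sin(360°/6) = 259.81 mm²); Merging all regions: the regions partially overlap — summed areas 270.20 mm² minus the doubly-counted overlap 2.83 mm² gives 267.37 mm² — area = 267.37 mm²; (whole slice rotated 30° about Z — lengths, areas and connectivity unchanged). Overall, the cross-section is a single solid region. Net area = 267.37 mm².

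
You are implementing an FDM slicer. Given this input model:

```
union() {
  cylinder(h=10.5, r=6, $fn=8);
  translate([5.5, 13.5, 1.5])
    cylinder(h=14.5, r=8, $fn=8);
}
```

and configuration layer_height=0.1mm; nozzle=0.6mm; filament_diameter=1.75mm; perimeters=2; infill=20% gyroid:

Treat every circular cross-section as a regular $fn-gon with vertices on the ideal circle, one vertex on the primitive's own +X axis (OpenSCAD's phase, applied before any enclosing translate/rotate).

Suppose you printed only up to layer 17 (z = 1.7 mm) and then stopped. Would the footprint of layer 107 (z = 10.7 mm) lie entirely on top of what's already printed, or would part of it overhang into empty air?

Compare the two slices. At z = 1.7: the r=6 cylinder gives a regular 8-gon of circumradius 6 (constant along its height) (area = (8/2)·6.000²·sin(360°/8) = 101.82 mm²); the r=8 cylinder at (5.5, 13.5) contributes a regular 8-gon of circumradius 8 (area = (8/2)·8.000²·sin(360°/8) = 181.02 mm²); Combining (union): the 2 present regions are separate (no shared area or edge), so areas and boundary lengths simply add and each stays a separate island — area = 282.84 mm². At z = 10.7: the cylinder is absent (z outside [0, 10.5]); the r=8 cylinder at (5.5, 13.5) gives a regular 8-gon of circumradius 8 (constant along its height) (area = (8/2)·8.000²·sin(360°/8) = 181.02 mm²); Merging all regions: only the r=8 cylinder at (5.5, 13.5) is present, so the union is just that shape — area = 181.02 mm². Checking containment: the cross-section at z = 10.7 is a subset of the cross-section at z = 1.7.

entirely on top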